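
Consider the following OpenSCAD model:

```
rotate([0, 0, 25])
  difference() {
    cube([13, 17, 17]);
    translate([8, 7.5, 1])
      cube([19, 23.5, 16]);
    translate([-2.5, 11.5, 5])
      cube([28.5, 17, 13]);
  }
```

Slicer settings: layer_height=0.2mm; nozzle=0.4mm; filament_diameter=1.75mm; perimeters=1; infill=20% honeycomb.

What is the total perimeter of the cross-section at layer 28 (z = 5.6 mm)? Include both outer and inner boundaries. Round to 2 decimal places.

49.00 mm

At z = 5.6 mm: the cube is present — its section is the full 13×17 rectangle (perimeter 60.00 mm); the cube at (8, 7.5) (footprint 19×23.5) is included at this height (perimeter 85.00 mm); the cube at (-2.5, 11.5) is present — its section is the full 28.5×17 rectangle (perimeter 91.00 mm); Taking the first minus the rest: starting from the 13×17 cube, the 19×23.5 cube at (8, 7.5) partially overlaps it — only the 47.50 mm² overlap (of its 446.50 mm²) is removed, clipping the outline; the 28.5×17 cube at (-2.5, 11.5) partially overlaps it — only the 44.00 mm² overlap (of its 484.50 mm²) is removed, clipping the outline — boundary = 49.00 mm; (whole slice rotated 25° about Z — lengths, areas and connectivity unchanged). Overall, the cross-section is a single solid region. Total boundary length (outer) = 49.00 mm.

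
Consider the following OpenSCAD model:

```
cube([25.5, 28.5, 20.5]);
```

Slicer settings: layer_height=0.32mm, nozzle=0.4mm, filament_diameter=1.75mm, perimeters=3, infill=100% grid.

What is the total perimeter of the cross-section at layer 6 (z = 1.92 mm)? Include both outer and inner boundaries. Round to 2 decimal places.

108.00 mm

At z = 1.92 mm: the 25.5×28.5 cube contributes its full rectangle (perimeter 108.00 mm). Overall, the cross-section is a single solid region. Total boundary length (outer) = 108.00 mm.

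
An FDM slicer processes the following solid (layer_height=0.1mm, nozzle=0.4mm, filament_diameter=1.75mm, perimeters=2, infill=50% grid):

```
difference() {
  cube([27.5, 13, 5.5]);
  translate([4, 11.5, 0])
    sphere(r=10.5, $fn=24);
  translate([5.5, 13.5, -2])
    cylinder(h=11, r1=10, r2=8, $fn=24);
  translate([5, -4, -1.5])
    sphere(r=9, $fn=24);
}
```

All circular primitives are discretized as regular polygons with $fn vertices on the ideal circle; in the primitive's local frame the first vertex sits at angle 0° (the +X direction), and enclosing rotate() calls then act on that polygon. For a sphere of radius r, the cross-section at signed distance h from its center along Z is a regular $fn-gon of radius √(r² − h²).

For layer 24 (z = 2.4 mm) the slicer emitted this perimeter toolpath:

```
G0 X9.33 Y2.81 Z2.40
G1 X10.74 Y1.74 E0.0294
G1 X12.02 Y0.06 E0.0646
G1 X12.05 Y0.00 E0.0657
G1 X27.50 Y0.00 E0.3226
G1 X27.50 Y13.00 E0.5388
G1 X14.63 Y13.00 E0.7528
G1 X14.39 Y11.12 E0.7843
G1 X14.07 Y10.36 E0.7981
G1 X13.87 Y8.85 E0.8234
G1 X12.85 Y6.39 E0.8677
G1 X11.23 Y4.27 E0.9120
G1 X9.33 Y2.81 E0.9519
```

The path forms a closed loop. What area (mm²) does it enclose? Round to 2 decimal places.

194.33 mm²

Apply the shoelace formula to the sequence of (X, Y) vertices; enclosed area = 194.33 mm².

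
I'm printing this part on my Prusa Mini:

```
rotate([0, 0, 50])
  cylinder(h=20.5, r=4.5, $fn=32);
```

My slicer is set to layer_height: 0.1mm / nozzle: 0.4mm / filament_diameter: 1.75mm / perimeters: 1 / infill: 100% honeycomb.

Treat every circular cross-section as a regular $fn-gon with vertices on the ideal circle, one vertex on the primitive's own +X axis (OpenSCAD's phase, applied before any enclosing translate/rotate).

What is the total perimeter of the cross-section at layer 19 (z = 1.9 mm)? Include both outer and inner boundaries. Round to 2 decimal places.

At z = 1.9 mm: the cylinder: section is a regular 32-gon, circumradius r=4.5 (perimeter = 2·32·4.500·sin(180°/32) = 28.23 mm); (rotated 50° about Z; rotation is an isometry so areas/perimeters/island counts are preserved). Overall, the cross-section is a single solid region. Total boundary length (outer) = 28.23 mm.

28.23 mm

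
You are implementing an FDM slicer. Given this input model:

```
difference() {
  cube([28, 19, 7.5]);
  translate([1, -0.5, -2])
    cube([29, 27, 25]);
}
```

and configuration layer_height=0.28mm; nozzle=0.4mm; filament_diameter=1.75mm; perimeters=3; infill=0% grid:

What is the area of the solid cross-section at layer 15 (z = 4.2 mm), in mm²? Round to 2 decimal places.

At z = 4.2 mm: the cube (footprint 28×19) is included at this height (area 532.00 mm²); the 29×27 cube at (1, -0.5) contributes its full rectangle (area 783.00 mm²); Subtracting the remaining from the first: starting from the 28×19 cube (532.00 mm²), the 29×27 cube at (1, -0.5) partially overlaps it — only the 513.00 mm² overlap (of its 783.00 mm²) is removed, clipping the outline — area = 19.00 mm². Overall, the cross-section is a single solid region. Net area = 19.00 mm².

19.00 mm²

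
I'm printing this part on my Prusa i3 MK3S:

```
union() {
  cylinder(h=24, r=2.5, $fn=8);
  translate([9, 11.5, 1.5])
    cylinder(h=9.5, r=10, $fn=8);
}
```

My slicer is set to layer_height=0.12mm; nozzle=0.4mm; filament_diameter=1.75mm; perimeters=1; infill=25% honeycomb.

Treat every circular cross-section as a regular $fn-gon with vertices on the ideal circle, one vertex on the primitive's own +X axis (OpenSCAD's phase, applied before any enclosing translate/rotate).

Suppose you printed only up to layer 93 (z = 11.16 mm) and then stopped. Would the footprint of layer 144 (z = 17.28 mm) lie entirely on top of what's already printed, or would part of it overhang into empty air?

Compare the two slices. At z = 11.16: the r=2.5 cylinder gives a regular 8-gon of circumradius 2.5 (constant along its height) (area = (8/2)·2.500²·sin(360°/8) = 17.68 mm²); the cylinder at (9, 11.5) is not intersected at this z (z outside [1.5, 11]); Taking the union: only the r=2.5 cylinder is present, so the union is just that shape — area = 17.68 mm². At z = 17.28: the r=2.5 cylinder contributes a regular 8-gon of circumradius 2.5 (area = (8/2)·2.500²·sin(360°/8) = 17.68 mm²); the cylinder at (9, 11.5) is absent (z outside [1.5, 11]); Taking the union: only the r=2.5 cylinder is present, so the union is just that shape — area = 17.68 mm². Checking containment: the cross-section at z = 17.28 is a subset of the cross-section at z = 11.16.

entirely on top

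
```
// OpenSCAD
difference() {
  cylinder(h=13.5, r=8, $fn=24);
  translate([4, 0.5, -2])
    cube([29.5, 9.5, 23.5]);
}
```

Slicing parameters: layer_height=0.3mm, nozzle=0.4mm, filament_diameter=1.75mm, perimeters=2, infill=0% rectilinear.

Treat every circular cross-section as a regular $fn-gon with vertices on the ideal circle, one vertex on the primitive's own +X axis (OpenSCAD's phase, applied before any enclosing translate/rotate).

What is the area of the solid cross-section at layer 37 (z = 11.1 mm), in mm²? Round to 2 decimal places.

At z = 11.1 mm: the r=8 cylinder contributes a regular 24-gon of circumradius 8 (area = (24/2)·8.000²·sin(360°/24) = 198.77 mm²); the cube at (4, 0.5) is present — its section is the full 29.5×9.5 rectangle (area 280.25 mm²); Taking the first minus the rest: starting from the r=8 cylinder (198.77 mm²), the 29.5×9.5 cube at (4, 0.5) partially overlaps it — only the 17.29 mm² overlap (of its 280.25 mm²) is removed, clipping the outline — area = 181.48 mm². Overall, the cross-section is a single solid region. Net area = 181.48 mm².

181.48 mm²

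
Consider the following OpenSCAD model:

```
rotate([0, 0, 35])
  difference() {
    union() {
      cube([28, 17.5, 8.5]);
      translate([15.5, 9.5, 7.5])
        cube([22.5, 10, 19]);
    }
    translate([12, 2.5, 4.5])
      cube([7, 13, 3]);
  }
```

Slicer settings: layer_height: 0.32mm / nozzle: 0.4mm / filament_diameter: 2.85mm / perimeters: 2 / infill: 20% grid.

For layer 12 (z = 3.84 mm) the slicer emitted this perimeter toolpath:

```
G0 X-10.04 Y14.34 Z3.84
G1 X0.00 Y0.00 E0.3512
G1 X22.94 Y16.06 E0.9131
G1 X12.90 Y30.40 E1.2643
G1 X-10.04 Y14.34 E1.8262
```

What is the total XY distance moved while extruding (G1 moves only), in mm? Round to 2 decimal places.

Sum the Euclidean lengths of each G1 segment: total = 91.02 mm.

91.02 mm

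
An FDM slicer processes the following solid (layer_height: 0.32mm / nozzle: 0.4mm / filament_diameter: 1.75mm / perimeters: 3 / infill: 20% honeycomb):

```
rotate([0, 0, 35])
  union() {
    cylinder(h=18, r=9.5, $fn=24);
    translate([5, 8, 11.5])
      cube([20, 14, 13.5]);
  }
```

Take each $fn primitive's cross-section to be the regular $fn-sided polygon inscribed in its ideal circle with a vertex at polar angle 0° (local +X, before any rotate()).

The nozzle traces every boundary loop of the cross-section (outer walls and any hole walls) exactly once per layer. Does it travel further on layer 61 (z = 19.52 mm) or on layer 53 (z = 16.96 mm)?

Layer 61 (z = 19.52): the cylinder is absent (z outside [0, 18]); the cube at (5, 8) is present — its section is the full 20×14 rectangle (perimeter 68.00 mm); Taking the union: only the 20×14 cube at (5, 8) is present, so the union is just that shape — boundary = 68.00 mm; (rotated 35° about Z; rotation is an isometry so areas/perimeters/island counts are preserved). So its perimeter = 68.00 mm. Layer 53 (z = 16.96): the r=9.5 cylinder contributes a regular 24-gon of circumradius 9.5 (perimeter = 2·24·9.500·sin(180°/24) = 59.52 mm); the cube at (5, 8) is present — its section is the full 20×14 rectangle (perimeter 68.00 mm); Combining (union): the regions partially overlap (shared area 0.00 mm²), so the edge portions inside another operand are dropped and the merged outline is re-measured after clipping — boundary = 127.38 mm; (rotated 35° about Z; rotation is an isometry so areas/perimeters/island counts are preserved). So its perimeter = 127.38 mm. Layer 53 is larger (127.38 vs 68.00 mm).

layer 53 (z = 16.96 mm)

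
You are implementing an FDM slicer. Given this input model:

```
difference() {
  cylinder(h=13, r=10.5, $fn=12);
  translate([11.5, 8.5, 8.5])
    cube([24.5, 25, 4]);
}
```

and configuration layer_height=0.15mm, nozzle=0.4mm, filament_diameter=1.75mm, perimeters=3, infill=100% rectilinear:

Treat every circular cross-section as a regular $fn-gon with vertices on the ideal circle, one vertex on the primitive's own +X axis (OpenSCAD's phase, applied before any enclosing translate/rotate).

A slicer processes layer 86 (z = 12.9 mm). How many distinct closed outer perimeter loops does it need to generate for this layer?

1

At z = 12.9 mm: the r=10.5 cylinder contributes a regular 12-gon of circumradius 10.5; the cube at (11.5, 8.5) is not intersected at this z (z outside [8.5, 12.5]); After the difference (first − rest): none of the subtracted shapes is present at this height, so the r=10.5 cylinder is unchanged — 1 connected region. The result has 1 disconnected region.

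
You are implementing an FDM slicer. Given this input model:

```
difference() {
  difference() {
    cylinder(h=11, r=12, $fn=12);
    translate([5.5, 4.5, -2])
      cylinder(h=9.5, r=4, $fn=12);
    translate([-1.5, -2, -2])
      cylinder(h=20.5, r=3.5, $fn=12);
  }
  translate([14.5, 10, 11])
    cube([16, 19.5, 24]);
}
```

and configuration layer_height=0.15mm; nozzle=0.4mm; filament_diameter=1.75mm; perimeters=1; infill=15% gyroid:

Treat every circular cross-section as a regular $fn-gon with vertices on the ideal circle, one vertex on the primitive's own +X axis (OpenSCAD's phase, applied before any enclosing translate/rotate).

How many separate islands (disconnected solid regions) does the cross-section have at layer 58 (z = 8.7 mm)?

At z = 8.7 mm: the cylinder: section is a regular 12-gon, circumradius r=12; the cylinder at (5.5, 4.5) is absent (z outside [-2, 7.5]); the r=3.5 cylinder at (-1.5, -2) gives a regular 12-gon of circumradius 3.5 (constant along its height); After the difference (first − rest): starting from the r=12 cylinder, the r=3.5 cylinder at (-1.5, -2) lies wholly inside it (removes its full 36.75 mm² and its 21.74 mm outline becomes a hole wall) — 1 connected region with 1 hole; the cube at (14.5, 10) is absent (z outside [11, 35]); After the difference (first − rest): none of the subtracted shapes is present at this height, so the result so far is unchanged — 1 connected region with 1 hole. Overall, the cross-section is one region with 1 hole. Island count = 1.

1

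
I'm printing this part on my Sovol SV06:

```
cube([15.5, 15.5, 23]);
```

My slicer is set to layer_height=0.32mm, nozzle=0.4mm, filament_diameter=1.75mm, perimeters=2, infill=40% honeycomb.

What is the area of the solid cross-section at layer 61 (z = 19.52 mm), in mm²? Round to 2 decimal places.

240.25 mm²

At z = 19.52 mm: the cube (footprint 15.5×15.5) is included at this height (area 240.25 mm²). Overall, the cross-section is a single solid region. Net area = 240.25 mm².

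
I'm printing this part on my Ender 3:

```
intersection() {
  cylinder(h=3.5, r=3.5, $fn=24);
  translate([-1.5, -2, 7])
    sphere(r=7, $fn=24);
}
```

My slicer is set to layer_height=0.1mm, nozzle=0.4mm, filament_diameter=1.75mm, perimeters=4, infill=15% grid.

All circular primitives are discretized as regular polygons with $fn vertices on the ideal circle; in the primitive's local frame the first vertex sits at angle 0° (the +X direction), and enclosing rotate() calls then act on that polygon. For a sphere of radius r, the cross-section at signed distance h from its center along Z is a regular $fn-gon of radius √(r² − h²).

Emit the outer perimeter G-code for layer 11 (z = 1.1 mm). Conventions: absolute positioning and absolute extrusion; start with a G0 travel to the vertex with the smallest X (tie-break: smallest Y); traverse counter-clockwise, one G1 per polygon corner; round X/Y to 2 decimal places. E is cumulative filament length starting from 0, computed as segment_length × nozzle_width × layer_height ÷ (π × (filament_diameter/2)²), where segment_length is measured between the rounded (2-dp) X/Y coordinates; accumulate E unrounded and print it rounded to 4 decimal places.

G0 X-3.50 Y0.00 Z1.10
G1 X-3.38 Y-0.91 E0.0153
G1 X-3.03 Y-1.75 E0.0304
G1 X-2.47 Y-2.47 E0.0456
G1 X-1.75 Y-3.03 E0.0607
G1 X-0.91 Y-3.38 E0.0759
G1 X0.00 Y-3.50 E0.0911
G1 X0.91 Y-3.38 E0.1064
G1 X1.75 Y-3.03 E0.1215
G1 X2.17 Y-2.71 E0.1303
G1 X2.27 Y-2.00 E0.1422
G1 X2.14 Y-1.03 E0.1585
G1 X1.76 Y-0.12 E0.1749
G1 X1.16 Y0.66 E0.1913
G1 X0.38 Y1.26 E0.2076
G1 X-0.53 Y1.64 E0.2240
G1 X-1.50 Y1.77 E0.2403
G1 X-2.47 Y1.64 E0.2566
G1 X-3.20 Y1.34 E0.2697
G1 X-3.38 Y0.91 E0.2775
G1 X-3.50 Y0.00 E0.2927

At z = 1.1 mm: the r=3.5 cylinder contributes a regular 24-gon of circumradius 3.5; the r=7 sphere at (-1.5, -2) slices to a regular 24-gon of circumradius 3.767 (√(r²−h²) with h=5.9 from center); Keeping only the common overlap: the r=7 sphere at (-1.5, -2) partially overlaps the r=3.5 cylinder; clipping to the common part keeps 23.25 mm² — 1 connected region. The outline is a single polygon with 20 vertices. Extrusion per mm of travel: 0.4 × 0.1 / (π × 0.875²) = 0.016630. Accumulating E over each segment gives final E = 0.2927.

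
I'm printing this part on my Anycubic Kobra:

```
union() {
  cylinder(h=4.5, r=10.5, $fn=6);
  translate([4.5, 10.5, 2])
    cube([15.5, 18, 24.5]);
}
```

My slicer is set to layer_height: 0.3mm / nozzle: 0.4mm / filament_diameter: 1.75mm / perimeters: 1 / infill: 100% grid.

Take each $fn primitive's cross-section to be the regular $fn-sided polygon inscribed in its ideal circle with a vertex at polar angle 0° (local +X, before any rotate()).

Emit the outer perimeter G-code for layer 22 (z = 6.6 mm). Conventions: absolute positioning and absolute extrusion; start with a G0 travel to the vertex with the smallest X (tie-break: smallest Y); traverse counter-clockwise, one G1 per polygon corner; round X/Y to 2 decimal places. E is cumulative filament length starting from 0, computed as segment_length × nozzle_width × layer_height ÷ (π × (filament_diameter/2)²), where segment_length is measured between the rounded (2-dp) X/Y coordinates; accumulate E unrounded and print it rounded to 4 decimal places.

G0 X4.50 Y10.50 Z6.60
G1 X20.00 Y10.50 E0.7733
G1 X20.00 Y28.50 E1.6713
G1 X4.50 Y28.50 E2.4446
G1 X4.50 Y10.50 E3.3426

At z = 6.6 mm: the cylinder does not reach this height (z outside [0, 4.5]); the cube at (4.5, 10.5) (footprint 15.5×18) is included at this height; Combining (union): only the 15.5×18 cube at (4.5, 10.5) is present, so the union is just that shape — 1 connected region. The outline is a single polygon with 4 vertices. Extrusion per mm of travel: 0.4 × 0.3 / (π × 0.875²) = 0.049890. Accumulating E over each segment gives final E = 3.3426.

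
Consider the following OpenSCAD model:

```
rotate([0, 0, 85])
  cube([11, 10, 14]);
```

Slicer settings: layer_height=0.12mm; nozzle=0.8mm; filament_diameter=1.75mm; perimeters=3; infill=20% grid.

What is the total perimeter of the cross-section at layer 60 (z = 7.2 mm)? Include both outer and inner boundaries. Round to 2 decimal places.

42.00 mm

At z = 7.2 mm: the 11×10 cube contributes its full rectangle (perimeter 42.00 mm); (whole slice rotated 85° about Z — lengths, areas and connectivity unchanged). Overall, the cross-section is a single solid region. Total boundary length (outer) = 42.00 mm.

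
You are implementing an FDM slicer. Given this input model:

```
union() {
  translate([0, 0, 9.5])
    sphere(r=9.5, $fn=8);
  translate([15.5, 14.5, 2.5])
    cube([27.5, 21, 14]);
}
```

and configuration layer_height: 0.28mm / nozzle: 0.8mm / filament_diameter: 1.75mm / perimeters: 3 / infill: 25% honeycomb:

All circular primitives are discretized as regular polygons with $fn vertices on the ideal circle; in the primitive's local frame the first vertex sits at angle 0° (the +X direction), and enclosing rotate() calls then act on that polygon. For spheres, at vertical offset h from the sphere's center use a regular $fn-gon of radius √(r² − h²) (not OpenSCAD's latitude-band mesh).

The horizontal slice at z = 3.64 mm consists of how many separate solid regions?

At z = 3.64 mm: the sphere: section is a regular 8-gon, circumradius = √(r²−h²) = √(9.5²−5.86²) = 7.477; the cube at (15.5, 14.5) (footprint 27.5×21) is included at this height; Combining (union): the 2 present regions are separate (no shared area or edge), so areas and boundary lengths simply add and each stays a separate island — 2 connected regions. The result has 2 disconnected regions.

2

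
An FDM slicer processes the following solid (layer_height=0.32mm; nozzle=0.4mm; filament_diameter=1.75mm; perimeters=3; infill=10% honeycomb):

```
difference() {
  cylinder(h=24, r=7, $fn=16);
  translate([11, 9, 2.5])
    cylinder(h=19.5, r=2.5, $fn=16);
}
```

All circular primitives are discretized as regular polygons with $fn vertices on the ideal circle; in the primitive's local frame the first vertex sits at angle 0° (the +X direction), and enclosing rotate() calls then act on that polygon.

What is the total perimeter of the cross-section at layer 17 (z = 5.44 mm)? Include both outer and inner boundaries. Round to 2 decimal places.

43.70 mm

At z = 5.44 mm: the r=7 cylinder contributes a regular 16-gon of circumradius 7 (perimeter = 2·16·7.000·sin(180°/16) = 43.70 mm); the r=2.5 cylinder at (11, 9) gives a regular 16-gon of circumradius 2.5 (constant along its height) (perimeter = 2·16·2.500·sin(180°/16) = 15.61 mm); Taking the first minus the rest: starting from the r=7 cylinder, the r=2.5 cylinder at (11, 9) misses the remaining region (no effect) — boundary = 43.70 mm. Overall, the cross-section is a single solid region. Total boundary length (outer) = 43.70 mm.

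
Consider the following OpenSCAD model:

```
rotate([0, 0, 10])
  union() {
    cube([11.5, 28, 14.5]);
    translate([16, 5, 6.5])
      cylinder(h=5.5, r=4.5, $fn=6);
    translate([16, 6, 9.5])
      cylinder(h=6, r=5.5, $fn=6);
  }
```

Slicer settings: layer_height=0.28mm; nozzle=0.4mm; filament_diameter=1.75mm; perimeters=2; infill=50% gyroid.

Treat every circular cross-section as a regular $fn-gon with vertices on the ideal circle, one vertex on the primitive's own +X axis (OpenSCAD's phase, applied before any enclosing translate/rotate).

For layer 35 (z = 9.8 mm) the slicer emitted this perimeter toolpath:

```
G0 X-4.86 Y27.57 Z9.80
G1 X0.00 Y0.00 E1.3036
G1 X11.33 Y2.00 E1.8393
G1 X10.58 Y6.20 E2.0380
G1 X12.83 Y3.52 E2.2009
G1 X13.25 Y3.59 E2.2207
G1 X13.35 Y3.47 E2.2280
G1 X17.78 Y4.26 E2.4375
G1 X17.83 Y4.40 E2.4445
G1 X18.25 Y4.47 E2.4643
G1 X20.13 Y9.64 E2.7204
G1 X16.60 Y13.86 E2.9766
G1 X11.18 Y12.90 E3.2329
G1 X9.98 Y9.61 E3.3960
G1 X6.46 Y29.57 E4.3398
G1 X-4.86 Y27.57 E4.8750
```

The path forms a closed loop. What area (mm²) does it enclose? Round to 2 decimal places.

399.38 mm²

Apply the shoelace formula to the sequence of (X, Y) vertices; enclosed area = 399.38 mm².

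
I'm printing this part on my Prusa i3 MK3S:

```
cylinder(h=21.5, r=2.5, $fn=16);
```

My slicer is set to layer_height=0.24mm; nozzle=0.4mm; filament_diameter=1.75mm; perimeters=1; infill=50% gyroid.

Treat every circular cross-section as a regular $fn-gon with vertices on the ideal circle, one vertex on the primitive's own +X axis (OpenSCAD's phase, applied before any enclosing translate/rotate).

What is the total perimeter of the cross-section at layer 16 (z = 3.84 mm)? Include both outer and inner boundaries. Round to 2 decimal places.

At z = 3.84 mm: the r=2.5 cylinder gives a regular 16-gon of circumradius 2.5 (constant along its height) (perimeter = 2·16·2.500·sin(180°/16) = 15.61 mm). Overall, the cross-section is a single solid region. Total boundary length (outer) = 15.61 mm.

15.61 mm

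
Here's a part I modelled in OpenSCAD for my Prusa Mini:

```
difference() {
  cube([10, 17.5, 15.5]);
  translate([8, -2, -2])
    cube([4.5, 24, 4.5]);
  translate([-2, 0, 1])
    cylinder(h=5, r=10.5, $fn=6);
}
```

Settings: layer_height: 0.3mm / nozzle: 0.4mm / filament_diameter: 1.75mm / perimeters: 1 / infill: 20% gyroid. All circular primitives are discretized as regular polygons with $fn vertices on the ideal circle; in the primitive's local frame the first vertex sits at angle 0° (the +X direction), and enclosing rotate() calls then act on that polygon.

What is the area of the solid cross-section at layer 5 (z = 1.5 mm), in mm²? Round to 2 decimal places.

86.79 mm²

At z = 1.5 mm: the cube is present — its section is the full 10×17.5 rectangle (area 175.00 mm²); the cube at (8, -2) (footprint 4.5×24) is included at this height (area 108.00 mm²); the r=10.5 cylinder at (-2, 0) gives a regular 6-gon of circumradius 10.5 (constant along its height) (area = (6/2)·10.500²·sin(360°/6) = 286.44 mm²); Subtracting the remaining from the first: starting from the 10×17.5 cube (175.00 mm²), the 4.5×24 cube at (8, -2) partially overlaps it — only the 35.00 mm² overlap (of its 108.00 mm²) is removed, clipping the outline; the r=10.5 cylinder at (-2, 0) partially overlaps it — only the 53.21 mm² overlap (of its 286.44 mm²) is removed, clipping the outline — area = 86.79 mm². Overall, the cross-section is a single solid region. Net area = 86.79 mm².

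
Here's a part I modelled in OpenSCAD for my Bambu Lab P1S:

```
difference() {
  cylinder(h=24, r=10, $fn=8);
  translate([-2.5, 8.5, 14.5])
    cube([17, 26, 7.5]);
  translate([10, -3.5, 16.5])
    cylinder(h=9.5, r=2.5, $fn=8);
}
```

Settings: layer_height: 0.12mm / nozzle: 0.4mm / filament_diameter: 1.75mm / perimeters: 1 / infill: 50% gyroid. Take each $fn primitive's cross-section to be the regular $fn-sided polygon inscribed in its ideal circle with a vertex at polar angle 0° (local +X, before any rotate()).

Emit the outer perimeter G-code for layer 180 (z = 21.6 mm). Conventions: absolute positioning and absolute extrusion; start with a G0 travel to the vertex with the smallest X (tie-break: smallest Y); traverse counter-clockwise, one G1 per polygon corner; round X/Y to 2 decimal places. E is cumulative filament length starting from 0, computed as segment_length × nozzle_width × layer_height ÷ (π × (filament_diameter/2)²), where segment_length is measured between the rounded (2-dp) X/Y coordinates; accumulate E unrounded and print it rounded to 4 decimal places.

G0 X-10.00 Y0.00 Z21.60
G1 X-7.07 Y-7.07 E0.1527
G1 X0.00 Y-10.00 E0.3055
G1 X7.07 Y-7.07 E0.4582
G1 X8.03 Y-4.77 E0.5079
G1 X7.50 Y-3.50 E0.5354
G1 X8.23 Y-1.73 E0.5736
G1 X9.50 Y-1.21 E0.6010
G1 X10.00 Y0.00 E0.6271
G1 X7.07 Y7.07 E0.7798
G1 X3.62 Y8.50 E0.8544
G1 X-2.50 Y8.50 E0.9765
G1 X-2.50 Y8.96 E0.9857
G1 X-7.07 Y7.07 E1.0844
G1 X-10.00 Y0.00 E1.2371

At z = 21.6 mm: the r=10 cylinder gives a regular 8-gon of circumradius 10 (constant along its height); the cube at (-2.5, 8.5) (footprint 17×26) is included at this height; the cylinder at (10, -3.5): section is a regular 8-gon, circumradius r=2.5; After the difference (first − rest): starting from the r=10 cylinder, the 17×26 cube at (-2.5, 8.5) partially overlaps it — only the 5.17 mm² overlap (of its 442.00 mm²) is removed, clipping the outline; the r=2.5 cylinder at (10, -3.5) partially overlaps it — only the 2.80 mm² overlap (of its 17.68 mm²) is removed, clipping the outline — 1 connected region. The outline is a single polygon with 14 vertices. Extrusion per mm of travel: 0.4 × 0.12 / (π × 0.875²) = 0.019956. Accumulating E over each segment gives final E = 1.2371.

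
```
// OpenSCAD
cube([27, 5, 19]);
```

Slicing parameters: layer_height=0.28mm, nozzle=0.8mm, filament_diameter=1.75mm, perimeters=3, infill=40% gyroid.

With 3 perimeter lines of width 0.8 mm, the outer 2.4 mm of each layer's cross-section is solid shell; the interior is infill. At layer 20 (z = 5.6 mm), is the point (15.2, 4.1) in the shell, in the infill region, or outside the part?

shell

At z = 5.6 mm: the cube (footprint 27×5) is included at this height. Overall, the cross-section is a single solid region. The nearest boundary edge runs (27.00, 5.00)→(0.00, 5.00); distance from the point to it = 0.90 mm. The point is inside the cross-section, 0.90 mm from the nearest boundary — within the 2.4 mm shell band (3 × 0.8).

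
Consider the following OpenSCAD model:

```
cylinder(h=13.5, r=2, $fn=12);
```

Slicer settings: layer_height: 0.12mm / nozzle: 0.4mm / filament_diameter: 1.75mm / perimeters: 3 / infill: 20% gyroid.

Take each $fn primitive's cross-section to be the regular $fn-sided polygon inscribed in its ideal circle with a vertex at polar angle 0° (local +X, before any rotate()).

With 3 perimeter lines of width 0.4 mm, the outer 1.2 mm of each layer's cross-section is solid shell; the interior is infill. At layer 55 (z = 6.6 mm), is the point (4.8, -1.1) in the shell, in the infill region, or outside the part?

At z = 6.6 mm: the cylinder: section is a regular 12-gon, circumradius r=2. Overall, the cross-section is a single solid region. The nearest boundary edge runs (1.73, -1.00)→(2.00, 0.00); distance from the point to it = 2.99 mm. The point is not inside any of the regions above, so it lies outside the cross-section (2.99 mm from the nearest boundary).

outside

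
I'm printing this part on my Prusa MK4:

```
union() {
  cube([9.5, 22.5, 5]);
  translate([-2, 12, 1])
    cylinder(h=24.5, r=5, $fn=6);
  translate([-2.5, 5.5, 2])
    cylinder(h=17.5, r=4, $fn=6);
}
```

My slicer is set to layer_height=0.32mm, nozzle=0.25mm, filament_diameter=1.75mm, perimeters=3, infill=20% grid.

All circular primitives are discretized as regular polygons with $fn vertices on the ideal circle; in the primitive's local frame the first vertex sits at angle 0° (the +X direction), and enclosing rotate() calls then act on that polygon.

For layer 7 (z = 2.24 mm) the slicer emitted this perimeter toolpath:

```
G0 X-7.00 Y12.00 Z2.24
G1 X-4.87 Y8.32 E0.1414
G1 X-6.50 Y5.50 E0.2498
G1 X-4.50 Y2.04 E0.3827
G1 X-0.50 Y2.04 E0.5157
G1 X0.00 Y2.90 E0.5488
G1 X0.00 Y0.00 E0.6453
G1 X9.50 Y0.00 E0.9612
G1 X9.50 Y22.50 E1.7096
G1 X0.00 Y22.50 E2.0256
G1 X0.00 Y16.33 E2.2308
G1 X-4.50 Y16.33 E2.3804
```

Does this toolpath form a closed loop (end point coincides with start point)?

no

Start point (G0): (-7.00, 12.00). End point (last G1): the path does not return to the start — open.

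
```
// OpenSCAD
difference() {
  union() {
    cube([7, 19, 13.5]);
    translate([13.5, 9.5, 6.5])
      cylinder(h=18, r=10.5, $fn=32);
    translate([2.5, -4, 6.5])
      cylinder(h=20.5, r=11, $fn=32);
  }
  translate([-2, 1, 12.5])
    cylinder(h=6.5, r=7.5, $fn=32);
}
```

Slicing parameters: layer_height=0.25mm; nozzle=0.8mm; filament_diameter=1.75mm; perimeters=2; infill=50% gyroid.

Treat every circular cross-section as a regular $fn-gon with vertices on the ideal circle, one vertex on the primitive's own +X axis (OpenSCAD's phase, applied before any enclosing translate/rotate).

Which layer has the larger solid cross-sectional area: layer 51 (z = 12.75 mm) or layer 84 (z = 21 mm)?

layer 84 (z = 21 mm)

Layer 51 (z = 12.75): the 7×19 cube contributes its full rectangle (area 133.00 mm²); the cylinder at (13.5, 9.5): section is a regular 32-gon, circumradius r=10.5 (area = (32/2)·10.500²·sin(360°/32) = 344.14 mm²); the r=11 cylinder at (2.5, -4) gives a regular 32-gon of circumradius 11 (constant along its height) (area = (32/2)·11.000²·sin(360°/32) = 377.69 mm²); Combining (union): the regions partially overlap — summed areas 854.83 mm² minus the doubly-counted overlap 115.09 mm² gives 739.75 mm² — area = 739.75 mm²; the cylinder at (-2, 1): section is a regular 32-gon, circumradius r=7.5 (area = (32/2)·7.500²·sin(360°/32) = 175.58 mm²); Taking the first minus the rest: starting from the result so far (739.75 mm²), the r=7.5 cylinder at (-2, 1) partially overlaps it — only the 139.30 mm² overlap (of its 175.58 mm²) is removed, clipping the outline — area = 600.45 mm². So its area = 600.45 mm². Layer 84 (z = 21): the cube is not intersected at this z (z outside [0, 13.5]); the r=10.5 cylinder at (13.5, 9.5) gives a regular 32-gon of circumradius 10.5 (constant along its height) (area = (32/2)·10.500²·sin(360°/32) = 344.14 mm²); the r=11 cylinder at (2.5, -4) gives a regular 32-gon of circumradius 11 (constant along its height) (area = (32/2)·11.000²·sin(360°/32) = 377.69 mm²); Combining (union): the regions partially overlap — summed areas 721.83 mm² minus the doubly-counted overlap 34.10 mm² gives 687.73 mm² — area = 687.73 mm²; the cylinder at (-2, 1) is not intersected at this z (z outside [12.5, 19]); Taking the first minus the rest: none of the subtracted shapes is present at this height, so that combined region is unchanged — area = 687.73 mm². So its area = 687.73 mm². Layer 84 is larger (687.73 vs 600.45 mm²).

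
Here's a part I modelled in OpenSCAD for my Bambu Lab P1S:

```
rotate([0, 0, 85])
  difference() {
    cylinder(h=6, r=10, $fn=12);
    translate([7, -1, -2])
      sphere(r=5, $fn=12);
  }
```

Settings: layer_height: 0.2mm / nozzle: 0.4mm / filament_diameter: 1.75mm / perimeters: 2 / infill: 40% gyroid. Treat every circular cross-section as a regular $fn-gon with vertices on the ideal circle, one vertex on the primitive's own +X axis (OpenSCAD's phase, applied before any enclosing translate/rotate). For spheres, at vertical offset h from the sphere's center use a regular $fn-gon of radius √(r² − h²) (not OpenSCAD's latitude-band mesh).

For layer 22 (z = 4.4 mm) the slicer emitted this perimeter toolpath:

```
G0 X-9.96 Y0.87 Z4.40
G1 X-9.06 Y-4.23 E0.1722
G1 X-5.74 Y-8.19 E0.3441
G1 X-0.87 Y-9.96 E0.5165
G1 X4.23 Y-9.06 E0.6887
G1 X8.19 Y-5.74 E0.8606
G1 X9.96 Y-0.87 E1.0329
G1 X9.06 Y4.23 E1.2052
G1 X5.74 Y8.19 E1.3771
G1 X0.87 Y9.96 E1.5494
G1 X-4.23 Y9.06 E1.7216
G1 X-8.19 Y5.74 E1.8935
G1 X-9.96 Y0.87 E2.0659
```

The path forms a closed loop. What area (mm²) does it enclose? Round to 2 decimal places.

Apply the shoelace formula to the sequence of (X, Y) vertices; enclosed area = 299.96 mm².

299.96 mm²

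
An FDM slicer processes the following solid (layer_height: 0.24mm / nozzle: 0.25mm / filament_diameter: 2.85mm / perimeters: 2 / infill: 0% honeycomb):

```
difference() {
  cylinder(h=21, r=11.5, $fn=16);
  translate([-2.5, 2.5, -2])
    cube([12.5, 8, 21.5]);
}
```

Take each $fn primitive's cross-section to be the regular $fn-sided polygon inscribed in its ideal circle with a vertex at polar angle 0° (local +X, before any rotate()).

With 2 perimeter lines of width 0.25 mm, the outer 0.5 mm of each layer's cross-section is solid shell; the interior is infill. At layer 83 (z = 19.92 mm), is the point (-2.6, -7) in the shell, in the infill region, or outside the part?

At z = 19.92 mm: the r=11.5 cylinder contributes a regular 16-gon of circumradius 11.5; the cube at (-2.5, 2.5) is absent (z outside [-2, 19.5]); After the difference (first − rest): none of the subtracted shapes is present at this height, so the r=11.5 cylinder is unchanged — 1 connected region. Overall, the cross-section is a single solid region. The nearest boundary edge runs (-4.40, -10.62)→(-0.00, -11.50); distance from the point to it = 3.91 mm. The point is inside the cross-section and 3.91 mm from the nearest boundary — more than the 0.5 mm shell width (2 × 0.25), so it's in the infill interior.

infill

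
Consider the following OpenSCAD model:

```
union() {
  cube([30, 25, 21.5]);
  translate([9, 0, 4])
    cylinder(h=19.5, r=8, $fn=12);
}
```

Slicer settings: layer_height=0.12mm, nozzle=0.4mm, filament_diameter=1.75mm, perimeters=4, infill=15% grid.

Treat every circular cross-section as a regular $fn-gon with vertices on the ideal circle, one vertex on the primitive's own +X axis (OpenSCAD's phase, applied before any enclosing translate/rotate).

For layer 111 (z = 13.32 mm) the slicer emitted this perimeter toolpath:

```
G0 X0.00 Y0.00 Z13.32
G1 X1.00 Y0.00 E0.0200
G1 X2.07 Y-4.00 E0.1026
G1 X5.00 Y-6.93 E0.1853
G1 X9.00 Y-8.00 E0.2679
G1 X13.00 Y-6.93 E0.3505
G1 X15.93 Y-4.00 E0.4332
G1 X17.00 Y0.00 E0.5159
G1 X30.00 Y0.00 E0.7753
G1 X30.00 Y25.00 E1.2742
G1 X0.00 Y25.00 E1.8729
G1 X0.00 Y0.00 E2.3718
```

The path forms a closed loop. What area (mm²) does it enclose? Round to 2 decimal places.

Apply the shoelace formula to the sequence of (X, Y) vertices; enclosed area = 846.02 mm².

846.02 mm²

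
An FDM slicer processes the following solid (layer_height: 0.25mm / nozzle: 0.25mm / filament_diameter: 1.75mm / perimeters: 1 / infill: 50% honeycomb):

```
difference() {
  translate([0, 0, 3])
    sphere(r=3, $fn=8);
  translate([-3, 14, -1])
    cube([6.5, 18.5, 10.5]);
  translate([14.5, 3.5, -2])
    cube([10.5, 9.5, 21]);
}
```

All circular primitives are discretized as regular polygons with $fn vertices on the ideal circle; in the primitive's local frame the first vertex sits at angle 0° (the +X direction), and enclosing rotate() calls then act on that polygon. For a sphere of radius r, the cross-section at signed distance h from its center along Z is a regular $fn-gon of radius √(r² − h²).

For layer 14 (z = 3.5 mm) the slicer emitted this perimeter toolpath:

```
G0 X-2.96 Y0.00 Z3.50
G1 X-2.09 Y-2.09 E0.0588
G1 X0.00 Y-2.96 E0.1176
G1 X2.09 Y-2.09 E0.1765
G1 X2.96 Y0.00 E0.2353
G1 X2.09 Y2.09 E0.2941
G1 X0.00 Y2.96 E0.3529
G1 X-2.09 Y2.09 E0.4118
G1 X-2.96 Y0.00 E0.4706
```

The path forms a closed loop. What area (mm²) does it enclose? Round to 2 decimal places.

Apply the shoelace formula to the sequence of (X, Y) vertices; enclosed area = 24.75 mm².

24.75 mm²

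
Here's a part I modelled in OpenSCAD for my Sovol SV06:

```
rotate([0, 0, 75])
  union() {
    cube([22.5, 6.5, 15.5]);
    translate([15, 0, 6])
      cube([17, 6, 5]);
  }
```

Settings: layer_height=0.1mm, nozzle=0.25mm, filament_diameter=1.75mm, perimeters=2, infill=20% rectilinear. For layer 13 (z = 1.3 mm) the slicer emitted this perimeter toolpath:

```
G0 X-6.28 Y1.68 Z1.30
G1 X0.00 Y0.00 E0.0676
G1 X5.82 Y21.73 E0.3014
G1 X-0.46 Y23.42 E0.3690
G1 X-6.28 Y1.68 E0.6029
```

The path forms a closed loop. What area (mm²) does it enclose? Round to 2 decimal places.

Apply the shoelace formula to the sequence of (X, Y) vertices; enclosed area = 146.30 mm².

146.30 mm²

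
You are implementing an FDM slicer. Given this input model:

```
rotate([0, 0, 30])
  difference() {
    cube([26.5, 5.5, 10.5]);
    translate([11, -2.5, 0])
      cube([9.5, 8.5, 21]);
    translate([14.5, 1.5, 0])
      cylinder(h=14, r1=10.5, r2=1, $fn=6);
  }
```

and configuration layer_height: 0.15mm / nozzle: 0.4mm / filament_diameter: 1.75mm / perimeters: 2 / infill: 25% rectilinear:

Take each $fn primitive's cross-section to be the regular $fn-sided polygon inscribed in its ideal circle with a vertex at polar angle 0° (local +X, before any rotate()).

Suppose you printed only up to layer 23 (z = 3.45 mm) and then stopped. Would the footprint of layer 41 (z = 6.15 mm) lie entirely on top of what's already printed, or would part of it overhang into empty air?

part overhangs

Compare the two slices. At z = 3.45: the cube (footprint 26.5×5.5) is included at this height (area 145.75 mm²); the cube at (11, -2.5) (footprint 9.5×8.5) is included at this height (area 80.75 mm²); the cone at (14.5, 1.5) (r1=10.5→r2=1) has section circumradius 8.159 here — a regular 6-gon (area = (6/2)·8.159²·sin(360°/6) = 172.95 mm²); After the difference (first − rest): starting from the 26.5×5.5 cube (145.75 mm²), the 9.5×8.5 cube at (11, -2.5) partially overlaps it — only the 52.25 mm² overlap (of its 80.75 mm²) is removed, clipping the outline; the cone at (14.5, 1.5) partially overlaps it — only the 26.98 mm² overlap (of its 172.95 mm²) is removed, clipping the outline — area = 66.52 mm²; (whole slice rotated 30° about Z — lengths, areas and connectivity unchanged). At z = 6.15: the 26.5×5.5 cube contributes its full rectangle (area 145.75 mm²); the cube at (11, -2.5) is present — its section is the full 9.5×8.5 rectangle (area 80.75 mm²); the cone at (14.5, 1.5): at t=0.439 of its height the radius interpolates to r₁+(r₂−r₁)t = 6.327, giving a regular 6-gon of that circumradius (area = (6/2)·6.327²·sin(360°/6) = 104.00 mm²); Subtracting the remaining from the first: starting from the 26.5×5.5 cube (145.75 mm²), the 9.5×8.5 cube at (11, -2.5) partially overlaps it — only the 52.25 mm² overlap (of its 80.75 mm²) is removed, clipping the outline; the cone at (14.5, 1.5) partially overlaps it — only the 10.46 mm² overlap (of its 104.00 mm²) is removed, clipping the outline — area = 83.04 mm²; (rotated 30° about Z; rotation is an isometry so areas/perimeters/island counts are preserved). Checking containment: at z = 6.15 the cross-section extends beyond the z = 3.45 cross-section by about 16.52 mm².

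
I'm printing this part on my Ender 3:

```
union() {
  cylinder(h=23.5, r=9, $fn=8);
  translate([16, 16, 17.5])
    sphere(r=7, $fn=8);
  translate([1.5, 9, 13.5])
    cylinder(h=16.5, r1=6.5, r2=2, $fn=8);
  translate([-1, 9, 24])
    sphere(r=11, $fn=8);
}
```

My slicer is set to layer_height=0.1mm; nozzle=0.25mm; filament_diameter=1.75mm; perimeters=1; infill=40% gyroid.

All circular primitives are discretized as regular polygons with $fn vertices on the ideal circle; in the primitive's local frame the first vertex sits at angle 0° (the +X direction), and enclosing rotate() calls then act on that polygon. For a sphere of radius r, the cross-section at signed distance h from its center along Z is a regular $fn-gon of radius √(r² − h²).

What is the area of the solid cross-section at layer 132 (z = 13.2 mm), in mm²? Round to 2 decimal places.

323.46 mm²

At z = 13.2 mm: the r=9 cylinder contributes a regular 8-gon of circumradius 9 (area = (8/2)·9.000²·sin(360°/8) = 229.10 mm²); the r=7 sphere at (16, 16) slices to a regular 8-gon of circumradius 5.524 (√(r²−h²) with h=4.3 from center) (area = (8/2)·5.524²·sin(360°/8) = 86.30 mm²); the cone at (1.5, 9) is not intersected at this z (z outside [13.5, 30]); the sphere at (-1, 9): section is a regular 8-gon, circumradius = √(r²−h²) = √(11²−10.8²) = 2.088 (area = (8/2)·2.088²·sin(360°/8) = 12.33 mm²); Combining (union): the regions partially overlap — summed areas 327.73 mm² minus the doubly-counted overlap 4.27 mm² gives 323.46 mm² — area = 323.46 mm². Overall, the cross-section has 2 separate islands. Net area = 323.46 mm².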